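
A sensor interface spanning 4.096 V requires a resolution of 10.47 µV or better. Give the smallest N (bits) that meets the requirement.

Number of steps required ≥ 4.096 V / 10.47 µV = 391212.99.
Need 2^N ≥ 391212.99; 2^18 = 262144, 2^19 = 524288.
Minimum N = 19.

19 bits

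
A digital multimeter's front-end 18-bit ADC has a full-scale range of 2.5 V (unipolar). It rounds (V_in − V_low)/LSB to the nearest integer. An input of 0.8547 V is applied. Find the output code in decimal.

code 89622

With 262144 levels over 2.5 V, one step is 9.54 µV.
Input sits at 89621.791 steps above V_low.
So the output code is 89622.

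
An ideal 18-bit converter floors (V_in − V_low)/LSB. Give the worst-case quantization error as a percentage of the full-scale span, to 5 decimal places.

0.00038 %

Truncating → worst-case error = 1 LSB = V_FS/2^18, so 100/262144 = 0.00038147 % of full scale.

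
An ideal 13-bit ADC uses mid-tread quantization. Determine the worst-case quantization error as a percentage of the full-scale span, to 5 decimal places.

Rounding → worst-case error = ½ LSB = V_FS/2^14, so 100/16384 = 0.00610352 % of full scale.

0.00610 %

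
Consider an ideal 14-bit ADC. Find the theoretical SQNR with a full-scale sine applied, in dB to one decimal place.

86.0 dB

SNR ≈ 6.02·N + 1.76 dB = 6.02·14 + 1.76 = 86.04 dB.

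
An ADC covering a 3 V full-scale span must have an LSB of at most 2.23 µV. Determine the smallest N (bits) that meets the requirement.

Number of steps required ≥ 3 V / 2.23 µV = 1345291.48.
Need 2^N ≥ 1345291.48; 2^20 = 1048576, 2^21 = 2097152.
Minimum N = 21.

21 bits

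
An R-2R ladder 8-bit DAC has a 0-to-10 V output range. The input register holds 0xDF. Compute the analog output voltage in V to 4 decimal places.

8.7109 V

LSB = 10 V / 2^8 = 39.062 mV.
Code 0xDF = 223 decimal.
V_out = 0 + 223 × 0.0390625 V = 8.71094 V.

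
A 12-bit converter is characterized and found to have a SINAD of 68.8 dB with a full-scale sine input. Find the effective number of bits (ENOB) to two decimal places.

ENOB = (SINAD − 1.76) / 6.02 = (68.8 − 1.76)/6.02 = 11.136.

11.14 bits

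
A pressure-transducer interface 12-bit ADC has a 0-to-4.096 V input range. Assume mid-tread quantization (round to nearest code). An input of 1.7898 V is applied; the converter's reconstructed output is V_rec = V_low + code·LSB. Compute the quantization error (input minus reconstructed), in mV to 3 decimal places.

LSB = 4.096/2^12 = 1.000 mV.
(1.7898 − 0)/0.001 = 1789.8000; round gives code 1790.
Code 1790 maps back to 0 + 1790×0.001 V = 1.79 V.
V_in − V_rec = -0.0002 V = -0.200 mV.

-0.200 mV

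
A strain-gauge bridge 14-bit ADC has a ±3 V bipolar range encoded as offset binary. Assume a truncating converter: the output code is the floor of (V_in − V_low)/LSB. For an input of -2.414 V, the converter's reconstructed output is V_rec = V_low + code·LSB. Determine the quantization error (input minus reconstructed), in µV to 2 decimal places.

62.50 µV

Step size: 6 V ÷ 2^14 = 366.21 µV.
(V_in − V_low)/LSB = (-2.414 − (−3))/0.000366211 = 1600.1707 → code 1600 (floor).
Reconstructed: -2.4140625 V.
Error = -2.414 − (−2.4140625) = 6.25e-05 V = 62.50 µV.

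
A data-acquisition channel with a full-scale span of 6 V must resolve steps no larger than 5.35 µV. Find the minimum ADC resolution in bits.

Number of steps required ≥ 6 V / 5.35 µV = 1121495.33.
Need 2^N ≥ 1121495.33; 2^20 = 1048576, 2^21 = 2097152.
Minimum N = 21.

21 bits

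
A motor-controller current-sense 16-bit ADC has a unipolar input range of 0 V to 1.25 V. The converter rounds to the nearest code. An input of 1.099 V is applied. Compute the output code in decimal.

LSB = 1.25 V / 65536 = 19.07 µV.
Input sits at 57619.251 steps above V_low.
So the output code is 57619.

code 57619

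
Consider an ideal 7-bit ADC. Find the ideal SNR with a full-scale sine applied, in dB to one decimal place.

43.9 dB

SNR ≈ 6.02·N + 1.76 dB = 6.02·7 + 1.76 = 43.90 dB.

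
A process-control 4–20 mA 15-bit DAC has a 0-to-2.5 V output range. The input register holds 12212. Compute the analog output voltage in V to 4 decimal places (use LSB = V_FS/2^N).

0.9317 V

LSB = 2.5 V / 2^15 = 76.29 µV.
V_out = 0 + 12212 × 7.62939e-05 V = 0.931702 V.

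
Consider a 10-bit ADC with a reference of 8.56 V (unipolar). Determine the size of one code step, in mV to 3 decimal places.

Full-scale span = 8.56 V.
LSB = 8.56 / 2^10 = 8.56 / 1024 = 0.00835938 V = 8.359 mV.

8.359 mV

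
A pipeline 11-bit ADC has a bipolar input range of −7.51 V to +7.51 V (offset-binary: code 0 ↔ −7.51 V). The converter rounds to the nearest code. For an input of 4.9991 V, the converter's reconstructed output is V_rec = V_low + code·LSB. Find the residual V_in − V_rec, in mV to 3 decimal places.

-2.677 mV

LSB = 15.02/2^11 = 7.334 mV.
(4.9991 − (−7.51))/0.00733398 = 1705.6349; round gives code 1706.
Reconstructed: 5.0017773 V.
Error = 4.9991 − 5.0017773 = -0.00267734 V = -2.677 mV.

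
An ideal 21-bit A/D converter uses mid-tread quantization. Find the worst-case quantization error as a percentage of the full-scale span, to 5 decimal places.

0.00002 %

Rounding → worst-case error = ½ LSB = V_FS/2^22, so 100/4194304 = 2.38419e-05 % of full scale.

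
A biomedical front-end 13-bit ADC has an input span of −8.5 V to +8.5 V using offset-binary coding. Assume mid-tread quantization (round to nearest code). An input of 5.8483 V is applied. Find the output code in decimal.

code 6914

LSB = 17 V / 8192 = 2.075 mV.
Input sits at 6914.193 steps above V_low.
So the output code is 6914.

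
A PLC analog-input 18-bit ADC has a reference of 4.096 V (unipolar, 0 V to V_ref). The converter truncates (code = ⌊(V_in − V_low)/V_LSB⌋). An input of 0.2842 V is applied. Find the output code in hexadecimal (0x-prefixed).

Full-scale span = 4.096 V; LSB = 4.096/2^18 = 15.62 µV.
Input sits at 18188.800 steps above V_low.
So the output code is 18188.
In hexadecimal (0x-prefixed): 0x470C.

code 0x470C (decimal 18188)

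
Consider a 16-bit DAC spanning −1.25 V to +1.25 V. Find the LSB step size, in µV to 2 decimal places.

Full-scale span = 2.5 V.
LSB = 2.5 / 2^16 = 2.5 / 65536 = 3.8147e-05 V = 38.15 µV.

38.15 µV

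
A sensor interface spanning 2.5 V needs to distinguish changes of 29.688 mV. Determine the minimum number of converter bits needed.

Number of steps required ≥ 2.5 V / 29.688 mV = 84.21.
Need 2^N ≥ 84.21; 2^6 = 64, 2^7 = 128.
Minimum N = 7.

7 bits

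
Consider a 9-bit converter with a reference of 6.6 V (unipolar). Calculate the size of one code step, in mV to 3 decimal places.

12.891 mV

Full-scale span = 6.6 V.
LSB = 6.6 / 2^9 = 6.6 / 512 = 0.0128906 V = 12.891 mV.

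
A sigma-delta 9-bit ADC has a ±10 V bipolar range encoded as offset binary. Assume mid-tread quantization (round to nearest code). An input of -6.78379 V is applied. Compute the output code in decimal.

Full-scale span = 20 V; LSB = 20/2^9 = 39.062 mV.
(-6.78379 − (−10)) / 0.0390625 = 82.335 LSBs.
Round → code 82.

code 82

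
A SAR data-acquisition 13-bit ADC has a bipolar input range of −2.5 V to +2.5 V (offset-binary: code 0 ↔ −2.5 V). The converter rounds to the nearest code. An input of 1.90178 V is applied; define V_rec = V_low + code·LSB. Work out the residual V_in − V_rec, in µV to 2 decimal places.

-75.47 µV

Step size: 5 V ÷ 2^13 = 0.610 mV.
(1.90178 − (−2.5))/0.000610352 = 7211.8764; round gives code 7212.
V_rec = (−2.5) + 7212·0.000610352 = 1.9018555 V.
Error = 1.90178 − 1.9018555 = -7.54688e-05 V = -75.47 µV.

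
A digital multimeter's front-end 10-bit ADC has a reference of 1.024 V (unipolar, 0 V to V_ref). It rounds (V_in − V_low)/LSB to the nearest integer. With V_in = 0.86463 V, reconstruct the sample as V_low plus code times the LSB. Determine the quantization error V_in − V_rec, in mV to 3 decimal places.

-0.370 mV

One LSB is 1.024 V / 1024 = 1.000 mV.
(V_in − V_low)/LSB = (0.86463 − 0)/0.001 = 864.6300 → code 865 (round).
Code 865 maps back to 0 + 865×0.001 V = 0.865 V.
Error = 0.86463 − 0.865 = -0.00037 V = -0.370 mV.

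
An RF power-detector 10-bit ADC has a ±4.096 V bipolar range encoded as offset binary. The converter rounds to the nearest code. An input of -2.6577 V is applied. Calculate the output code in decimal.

With 1024 levels over 8.192 V, one step is 8.000 mV.
Input sits at 179.787 steps above V_low.
Round → code 180.

code 180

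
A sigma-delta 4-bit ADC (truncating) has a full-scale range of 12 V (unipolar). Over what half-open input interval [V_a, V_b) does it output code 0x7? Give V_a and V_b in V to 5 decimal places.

LSB = 12/2^4 = 0.7500 V.
Code 0x7 = 7 decimal.
V_a = V_low + 7·LSB = 5.25 V; V_b = V_low + 8·LSB = 6 V.

[5.25000 V, 6.00000 V)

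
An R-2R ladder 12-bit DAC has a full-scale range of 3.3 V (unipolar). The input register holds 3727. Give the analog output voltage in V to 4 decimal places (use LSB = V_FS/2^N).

LSB = 3.3 V / 2^12 = 0.806 mV.
V_out = 0 + 3727 × 0.000805664 V = 3.00271 V.

3.0027 V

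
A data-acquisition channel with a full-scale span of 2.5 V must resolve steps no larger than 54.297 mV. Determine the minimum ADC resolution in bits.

6 bits

Number of steps required ≥ 2.5 V / 54.297 mV = 46.04.
Need 2^N ≥ 46.04; 2^5 = 32, 2^6 = 64.
Minimum N = 6.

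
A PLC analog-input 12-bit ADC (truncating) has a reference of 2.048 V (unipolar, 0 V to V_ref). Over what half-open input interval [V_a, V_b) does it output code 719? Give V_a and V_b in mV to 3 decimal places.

[359.500 mV, 360.000 mV)

LSB = 2.048/2^12 = 0.500 mV.
V_a = V_low + 719·LSB = 0.3595 V; V_b = V_low + 720·LSB = 0.36 V.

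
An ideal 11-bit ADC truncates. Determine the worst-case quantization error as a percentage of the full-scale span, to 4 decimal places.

Truncating → worst-case error = 1 LSB = V_FS/2^11, so 100/2048 = 0.0488281 % of full scale.

0.0488 %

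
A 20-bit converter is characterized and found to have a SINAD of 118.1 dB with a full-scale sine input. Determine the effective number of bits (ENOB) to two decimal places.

ENOB = (SINAD − 1.76) / 6.02 = (118.1 − 1.76)/6.02 = 19.326.

19.33 bits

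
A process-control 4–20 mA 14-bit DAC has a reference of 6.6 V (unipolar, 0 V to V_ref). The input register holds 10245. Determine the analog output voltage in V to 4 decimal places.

LSB = 6.6 V / 2^14 = 402.83 µV.
V_out = 0 + 10245 × 0.000402832 V = 4.12701 V.

4.1270 V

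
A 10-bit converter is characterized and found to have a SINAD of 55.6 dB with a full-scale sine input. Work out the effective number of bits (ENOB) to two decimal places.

8.94 bits

ENOB = (SINAD − 1.76) / 6.02 = (55.6 − 1.76)/6.02 = 8.944.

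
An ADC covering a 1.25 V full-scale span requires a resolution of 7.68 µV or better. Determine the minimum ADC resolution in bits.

Number of steps required ≥ 1.25 V / 7.68 µV = 162760.42.
Need 2^N ≥ 162760.42; 2^17 = 131072, 2^18 = 262144.
Minimum N = 18.

18 bits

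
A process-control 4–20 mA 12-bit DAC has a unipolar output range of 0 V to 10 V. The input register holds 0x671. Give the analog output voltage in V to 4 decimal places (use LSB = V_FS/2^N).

LSB = 10 V / 2^12 = 2.441 mV.
Code 0x671 = 1649 decimal.
V_out = 0 + 1649 × 0.00244141 V = 4.02588 V.

4.0259 V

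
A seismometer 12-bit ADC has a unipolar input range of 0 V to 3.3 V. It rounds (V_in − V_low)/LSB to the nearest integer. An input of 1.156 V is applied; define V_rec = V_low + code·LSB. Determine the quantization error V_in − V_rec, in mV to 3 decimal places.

LSB = 3.3/2^12 = 0.806 mV.
(1.156 − 0)/0.000805664 = 1434.8412; round gives code 1435.
Reconstructed: 1.1561279 V.
Difference: -0.00012793 V → -0.128 mV.

-0.128 mV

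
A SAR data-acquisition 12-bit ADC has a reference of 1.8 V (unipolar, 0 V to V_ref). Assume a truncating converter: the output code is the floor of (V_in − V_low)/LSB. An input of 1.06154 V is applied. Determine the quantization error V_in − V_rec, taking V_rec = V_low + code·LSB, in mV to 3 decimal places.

One LSB is 1.8 V / 4096 = 439.45 µV.
(1.06154 − 0)/0.000439453 = 2415.5932; ⌊·⌋ gives code 2415.
Code 2415 maps back to 0 + 2415×0.000439453 V = 1.0612793 V.
V_in − V_rec = 0.000260703 V = 0.261 mV.

0.261 mV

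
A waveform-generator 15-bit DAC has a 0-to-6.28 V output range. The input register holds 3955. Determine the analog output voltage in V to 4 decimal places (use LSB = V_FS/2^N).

LSB = 6.28 V / 2^15 = 191.65 µV.
V_out = 0 + 3955 × 0.00019165 V = 0.757977 V.

0.7580 V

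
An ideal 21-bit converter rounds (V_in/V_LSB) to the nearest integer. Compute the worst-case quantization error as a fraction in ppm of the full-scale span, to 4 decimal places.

0.2384 ppm

Rounding → worst-case error = ½ LSB = V_FS/2^22, so 1e+06/4194304 = 0.238419 ppm of full scale.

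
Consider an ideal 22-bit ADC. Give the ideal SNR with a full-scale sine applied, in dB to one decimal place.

SNR ≈ 6.02·N + 1.76 dB = 6.02·22 + 1.76 = 134.20 dB.

134.2 dB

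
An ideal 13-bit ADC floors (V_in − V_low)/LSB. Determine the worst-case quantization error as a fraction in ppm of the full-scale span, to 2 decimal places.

122.07 ppm

Truncating → worst-case error = 1 LSB = V_FS/2^13, so 1e+06/8192 = 122.07 ppm of full scale.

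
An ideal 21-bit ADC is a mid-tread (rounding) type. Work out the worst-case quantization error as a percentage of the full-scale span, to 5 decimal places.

Rounding → worst-case error = ½ LSB = V_FS/2^22, so 100/4194304 = 2.38419e-05 % of full scale.

0.00002 %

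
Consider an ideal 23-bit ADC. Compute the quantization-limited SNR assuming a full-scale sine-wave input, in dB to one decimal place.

SNR ≈ 6.02·N + 1.76 dB = 6.02·23 + 1.76 = 140.22 dB.

140.2 dB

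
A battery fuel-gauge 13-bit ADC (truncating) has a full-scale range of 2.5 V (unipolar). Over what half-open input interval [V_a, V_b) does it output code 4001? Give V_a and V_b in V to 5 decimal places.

LSB = 2.5/2^13 = 305.18 µV.
V_a = V_low + 4001·LSB = 1.22101 V; V_b = V_low + 4002·LSB = 1.22131 V.

[1.22101 V, 1.22131 V)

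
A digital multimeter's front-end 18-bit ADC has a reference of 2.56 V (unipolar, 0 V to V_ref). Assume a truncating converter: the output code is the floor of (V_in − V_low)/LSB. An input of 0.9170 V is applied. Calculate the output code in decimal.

code 93900

With 262144 levels over 2.56 V, one step is 9.77 µV.
(0.9170 − 0) / 9.76563e-06 = 93900.800 LSBs.
⌊·⌋(93900.800) = 93900.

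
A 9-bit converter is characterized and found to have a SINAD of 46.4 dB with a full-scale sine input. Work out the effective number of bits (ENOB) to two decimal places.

7.42 bits

ENOB = (SINAD − 1.76) / 6.02 = (46.4 − 1.76)/6.02 = 7.415.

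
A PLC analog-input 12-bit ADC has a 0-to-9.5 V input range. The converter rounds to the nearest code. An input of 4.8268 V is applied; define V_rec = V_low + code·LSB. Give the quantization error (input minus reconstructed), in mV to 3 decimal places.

0.262 mV

Step size: 9.5 V ÷ 2^12 = 2.319 mV.
(V_in − V_low)/LSB = (4.8268 − 0)/0.00231934 = 2081.1129 → code 2081 (round).
V_rec = 0 + 2081·0.00231934 = 4.8265381 V.
Difference: 0.000261914 V → 0.262 mV.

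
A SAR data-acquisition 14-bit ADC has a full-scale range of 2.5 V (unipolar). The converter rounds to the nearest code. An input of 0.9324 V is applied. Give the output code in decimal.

code 6111

Full-scale span = 2.5 V; LSB = 2.5/2^14 = 152.59 µV.
(0.9324 − 0) / 0.000152588 = 6110.577 LSBs.
round(6110.577) = 6111.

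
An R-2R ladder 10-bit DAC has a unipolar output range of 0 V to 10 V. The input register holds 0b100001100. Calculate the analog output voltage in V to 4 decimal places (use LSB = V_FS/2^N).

2.6172 V

LSB = 10 V / 2^10 = 9.766 mV.
Code 0b100001100 = 268 decimal.
V_out = 0 + 268 × 0.00976562 V = 2.61719 V.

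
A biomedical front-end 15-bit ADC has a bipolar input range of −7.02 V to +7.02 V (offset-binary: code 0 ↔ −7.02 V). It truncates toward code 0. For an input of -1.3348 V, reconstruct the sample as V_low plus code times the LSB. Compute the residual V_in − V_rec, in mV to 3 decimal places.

One LSB is 14.04 V / 32768 = 428.47 µV.
Scaled input = 13268.7061 LSBs, so code = 13268.
Code 13268 maps back to (−7.02) + 13268×0.000428467 V = -1.3351025 V.
V_in − V_rec = 0.000302539 V = 0.303 mV.

0.303 mV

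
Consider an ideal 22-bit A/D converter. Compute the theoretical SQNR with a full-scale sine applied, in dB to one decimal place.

134.2 dB

SNR ≈ 6.02·N + 1.76 dB = 6.02·22 + 1.76 = 134.20 dB.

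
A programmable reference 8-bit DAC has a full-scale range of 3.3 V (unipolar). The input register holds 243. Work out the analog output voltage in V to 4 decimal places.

3.1324 V

LSB = 3.3 V / 2^8 = 12.891 mV.
V_out = 0 + 243 × 0.0128906 V = 3.13242 V.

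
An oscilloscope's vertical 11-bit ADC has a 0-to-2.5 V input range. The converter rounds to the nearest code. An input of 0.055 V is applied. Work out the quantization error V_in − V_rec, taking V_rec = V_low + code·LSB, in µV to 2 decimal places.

68.36 µV

LSB = 2.5/2^11 = 1.221 mV.
(0.055 − 0)/0.0012207 = 45.0560; round gives code 45.
V_rec = 0 + 45·0.0012207 = 0.054931641 V.
Difference: 6.83594e-05 V → 68.36 µV.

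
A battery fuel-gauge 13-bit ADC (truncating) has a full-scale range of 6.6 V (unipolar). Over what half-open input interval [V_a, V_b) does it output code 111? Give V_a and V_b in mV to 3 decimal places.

[89.429 mV, 90.234 mV)

LSB = 6.6/2^13 = 0.806 mV.
V_a = V_low + 111·LSB = 0.0894287 V; V_b = V_low + 112·LSB = 0.0902344 V.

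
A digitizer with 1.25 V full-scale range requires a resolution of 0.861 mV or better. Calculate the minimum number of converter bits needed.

Number of steps required ≥ 1.25 V / 0.861 mV = 1451.80.
Need 2^N ≥ 1451.80; 2^10 = 1024, 2^11 = 2048.
Minimum N = 11.

11 bits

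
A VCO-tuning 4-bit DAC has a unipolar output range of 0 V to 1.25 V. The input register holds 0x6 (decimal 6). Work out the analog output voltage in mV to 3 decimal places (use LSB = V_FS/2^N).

468.750 mV

LSB = 1.25 V / 2^4 = 78.125 mV.
Code 0x6 = 6 decimal.
V_out = 0 + 6 × 0.078125 V = 0.46875 V.
= 468.750 mV.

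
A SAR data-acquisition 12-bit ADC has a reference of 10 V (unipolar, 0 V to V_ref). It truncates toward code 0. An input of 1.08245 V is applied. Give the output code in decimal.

LSB = 10 V / 4096 = 2.441 mV.
Input sits at 443.372 steps above V_low.
So the output code is 443.

code 443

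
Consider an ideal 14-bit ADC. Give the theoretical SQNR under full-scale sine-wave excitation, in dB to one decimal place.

86.0 dB

SNR ≈ 6.02·N + 1.76 dB = 6.02·14 + 1.76 = 86.04 dB.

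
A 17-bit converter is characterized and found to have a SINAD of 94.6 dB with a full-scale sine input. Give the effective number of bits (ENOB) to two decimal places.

ENOB = (SINAD − 1.76) / 6.02 = (94.6 − 1.76)/6.02 = 15.422.

15.42 bits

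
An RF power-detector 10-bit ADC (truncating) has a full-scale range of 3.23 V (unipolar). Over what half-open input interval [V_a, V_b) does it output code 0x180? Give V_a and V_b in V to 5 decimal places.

[1.21125 V, 1.21440 V)

LSB = 3.23/2^10 = 3.154 mV.
Code 0x180 = 384 decimal.
V_a = V_low + 384·LSB = 1.21125 V; V_b = V_low + 385·LSB = 1.2144 V.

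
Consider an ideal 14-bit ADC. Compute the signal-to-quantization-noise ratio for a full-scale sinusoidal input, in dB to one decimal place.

SNR ≈ 6.02·N + 1.76 dB = 6.02·14 + 1.76 = 86.04 dB.

86.0 dB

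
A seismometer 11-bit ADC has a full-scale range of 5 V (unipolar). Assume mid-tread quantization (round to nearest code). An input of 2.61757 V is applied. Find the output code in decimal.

Full-scale span = 5 V; LSB = 5/2^11 = 2.441 mV.
(2.61757 − 0) / 0.00244141 = 1072.157 LSBs.
round(1072.157) = 1072.

code 1072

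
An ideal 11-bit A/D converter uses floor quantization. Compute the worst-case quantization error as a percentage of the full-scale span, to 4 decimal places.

0.0488 %

Truncating → worst-case error = 1 LSB = V_FS/2^11, so 100/2048 = 0.0488281 % of full scale.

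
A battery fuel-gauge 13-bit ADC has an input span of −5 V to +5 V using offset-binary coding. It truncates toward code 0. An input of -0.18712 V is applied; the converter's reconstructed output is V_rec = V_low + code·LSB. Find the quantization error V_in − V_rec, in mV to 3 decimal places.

One LSB is 10 V / 8192 = 1.221 mV.
Scaled input = 3942.7113 LSBs, so code = 3942.
Code 3942 maps back to (−5) + 3942×0.0012207 V = -0.18798828 V.
V_in − V_rec = 0.000868281 V = 0.868 mV.

0.868 mV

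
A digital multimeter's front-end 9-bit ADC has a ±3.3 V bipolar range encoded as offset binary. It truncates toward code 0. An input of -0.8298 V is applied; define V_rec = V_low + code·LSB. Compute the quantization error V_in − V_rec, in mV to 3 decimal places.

8.091 mV

Step size: 6.6 V ÷ 2^9 = 12.891 mV.
(-0.8298 − (−3.3))/0.0128906 = 191.6276; ⌊·⌋ gives code 191.
Reconstructed: -0.83789062 V.
V_in − V_rec = 0.00809063 V = 8.091 mV.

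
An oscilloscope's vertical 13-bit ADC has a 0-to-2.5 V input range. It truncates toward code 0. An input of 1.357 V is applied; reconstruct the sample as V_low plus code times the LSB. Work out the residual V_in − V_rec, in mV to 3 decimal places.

0.188 mV

Step size: 2.5 V ÷ 2^13 = 305.18 µV.
(1.357 − 0)/0.000305176 = 4446.6176; ⌊·⌋ gives code 4446.
V_rec = 0 + 4446·0.000305176 = 1.3568115 V.
Error = 1.357 − 1.3568115 = 0.000188477 V = 0.188 mV.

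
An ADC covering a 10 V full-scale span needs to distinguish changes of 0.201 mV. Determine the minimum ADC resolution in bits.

16 bits

Number of steps required ≥ 10 V / 0.201 mV = 49751.24.
Need 2^N ≥ 49751.24; 2^15 = 32768, 2^16 = 65536.
Minimum N = 16.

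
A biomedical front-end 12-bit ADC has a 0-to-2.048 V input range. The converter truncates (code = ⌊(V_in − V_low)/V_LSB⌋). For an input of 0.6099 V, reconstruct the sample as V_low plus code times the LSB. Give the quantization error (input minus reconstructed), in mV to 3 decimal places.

0.400 mV

LSB = 2.048/2^12 = 0.500 mV.
(0.6099 − 0)/0.0005 = 1219.8000; ⌊·⌋ gives code 1219.
Reconstructed: 0.6095 V.
Error = 0.6099 − 0.6095 = 0.0004 V = 0.400 mV.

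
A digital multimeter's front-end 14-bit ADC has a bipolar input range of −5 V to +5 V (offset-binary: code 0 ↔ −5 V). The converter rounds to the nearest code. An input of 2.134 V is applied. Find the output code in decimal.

Full-scale span = 10 V; LSB = 10/2^14 = 0.610 mV.
(V_in − V_low)/LSB = (2.134 − (−5)) / 0.000610352 = 11688.346.
round(11688.346) = 11688.

code 11688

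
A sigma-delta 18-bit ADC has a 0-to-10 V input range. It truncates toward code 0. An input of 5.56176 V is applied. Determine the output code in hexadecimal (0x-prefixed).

code 0x23986 (decimal 145798)

With 262144 levels over 10 V, one step is 38.15 µV.
Input sits at 145798.201 steps above V_low.
⌊·⌋(145798.201) = 145798.
In hexadecimal (0x-prefixed): 0x23986.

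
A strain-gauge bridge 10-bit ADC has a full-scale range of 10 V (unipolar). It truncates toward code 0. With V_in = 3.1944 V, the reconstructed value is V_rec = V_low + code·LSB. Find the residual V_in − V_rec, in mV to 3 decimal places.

LSB = 10/2^10 = 9.766 mV.
(V_in − V_low)/LSB = (3.1944 − 0)/0.00976562 = 327.1066 → code 327 (floor).
Code 327 maps back to 0 + 327×0.00976562 V = 3.1933594 V.
Error = 3.1944 − 3.1933594 = 0.00104063 V = 1.041 mV.

1.041 mV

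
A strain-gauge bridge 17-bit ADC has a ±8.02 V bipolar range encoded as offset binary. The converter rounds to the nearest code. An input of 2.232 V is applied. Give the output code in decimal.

With 131072 levels over 16.04 V, one step is 122.38 µV.
(2.232 − (−8.02)) / 0.000122375 = 83774.947 LSBs.
Round → code 83775.

code 83775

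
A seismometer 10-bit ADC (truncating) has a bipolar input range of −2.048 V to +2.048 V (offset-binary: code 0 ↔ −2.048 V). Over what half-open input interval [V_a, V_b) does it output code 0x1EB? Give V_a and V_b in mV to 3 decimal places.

LSB = 4.096/2^10 = 4.000 mV.
Code 0x1EB = 491 decimal.
V_a = V_low + 491·LSB = -0.084 V; V_b = V_low + 492·LSB = -0.08 V.

[-84.000 mV, -80.000 mV)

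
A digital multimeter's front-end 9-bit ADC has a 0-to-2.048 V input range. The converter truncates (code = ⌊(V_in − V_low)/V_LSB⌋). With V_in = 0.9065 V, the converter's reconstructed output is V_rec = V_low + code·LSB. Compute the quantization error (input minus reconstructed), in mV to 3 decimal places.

Step size: 2.048 V ÷ 2^9 = 4.000 mV.
(0.9065 − 0)/0.004 = 226.6250; ⌊·⌋ gives code 226.
Code 226 maps back to 0 + 226×0.004 V = 0.904 V.
V_in − V_rec = 0.0025 V = 2.500 mV.

2.500 mV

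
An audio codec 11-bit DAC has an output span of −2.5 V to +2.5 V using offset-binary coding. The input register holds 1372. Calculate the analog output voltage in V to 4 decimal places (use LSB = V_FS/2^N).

0.8496 V

LSB = 5 V / 2^11 = 2.441 mV.
V_out = (−2.5) + 1372 × 0.00244141 V = 0.849609 V.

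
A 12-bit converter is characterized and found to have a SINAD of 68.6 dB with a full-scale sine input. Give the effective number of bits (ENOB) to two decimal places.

ENOB = (SINAD − 1.76) / 6.02 = (68.6 − 1.76)/6.02 = 11.103.

11.10 bits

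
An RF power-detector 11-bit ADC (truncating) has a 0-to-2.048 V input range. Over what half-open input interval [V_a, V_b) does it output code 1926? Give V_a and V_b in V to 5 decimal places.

[1.92600 V, 1.92700 V)

LSB = 2.048/2^11 = 1.000 mV.
V_a = V_low + 1926·LSB = 1.926 V; V_b = V_low + 1927·LSB = 1.927 V.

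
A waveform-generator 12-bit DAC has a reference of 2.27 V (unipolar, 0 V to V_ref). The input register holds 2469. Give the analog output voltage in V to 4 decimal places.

LSB = 2.27 V / 2^12 = 0.554 mV.
V_out = 0 + 2469 × 0.000554199 V = 1.36832 V.

1.3683 V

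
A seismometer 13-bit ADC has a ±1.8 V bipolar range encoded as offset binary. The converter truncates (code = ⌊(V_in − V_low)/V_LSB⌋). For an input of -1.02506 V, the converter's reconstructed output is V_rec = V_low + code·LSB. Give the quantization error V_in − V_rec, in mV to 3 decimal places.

Step size: 3.6 V ÷ 2^13 = 439.45 µV.
(-1.02506 − (−1.8))/0.000439453 = 1763.4190; ⌊·⌋ gives code 1763.
V_rec = (−1.8) + 1763·0.000439453 = -1.0252441 V.
Difference: 0.000184141 V → 0.184 mV.

0.184 mV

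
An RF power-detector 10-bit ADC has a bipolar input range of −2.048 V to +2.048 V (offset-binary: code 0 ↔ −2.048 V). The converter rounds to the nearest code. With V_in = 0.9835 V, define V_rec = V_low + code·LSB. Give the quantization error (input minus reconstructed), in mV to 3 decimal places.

-0.500 mV

LSB = 4.096/2^10 = 4.000 mV.
Scaled input = 757.8750 LSBs, so code = 758.
Reconstructed: 0.984 V.
Difference: -0.0005 V → -0.500 mV.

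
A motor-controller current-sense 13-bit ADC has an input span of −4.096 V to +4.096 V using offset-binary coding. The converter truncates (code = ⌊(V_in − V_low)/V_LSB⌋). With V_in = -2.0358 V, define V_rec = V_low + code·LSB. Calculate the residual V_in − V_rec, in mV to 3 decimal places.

Step size: 8.192 V ÷ 2^13 = 1.000 mV.
Scaled input = 2060.2000 LSBs, so code = 2060.
V_rec = (−4.096) + 2060·0.001 = -2.036 V.
Difference: 0.0002 V → 0.200 mV.

0.200 mV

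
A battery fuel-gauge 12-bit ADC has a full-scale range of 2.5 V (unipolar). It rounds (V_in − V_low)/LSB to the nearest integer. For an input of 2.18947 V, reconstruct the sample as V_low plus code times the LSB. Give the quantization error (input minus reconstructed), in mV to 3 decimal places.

0.139 mV

Step size: 2.5 V ÷ 2^12 = 0.610 mV.
Scaled input = 3587.2276 LSBs, so code = 3587.
Code 3587 maps back to 0 + 3587×0.000610352 V = 2.1893311 V.
V_in − V_rec = 0.000138945 V = 0.139 mV.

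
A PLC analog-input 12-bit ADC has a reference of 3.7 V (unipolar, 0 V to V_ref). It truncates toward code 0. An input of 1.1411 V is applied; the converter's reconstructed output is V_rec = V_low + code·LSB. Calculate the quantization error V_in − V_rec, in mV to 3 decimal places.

Step size: 3.7 V ÷ 2^12 = 0.903 mV.
(V_in − V_low)/LSB = (1.1411 − 0)/0.00090332 = 1263.2285 → code 1263 (floor).
Code 1263 maps back to 0 + 1263×0.00090332 V = 1.1408936 V.
Difference: 0.000206445 V → 0.206 mV.

0.206 mV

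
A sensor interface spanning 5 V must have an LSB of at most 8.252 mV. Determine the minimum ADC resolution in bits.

Number of steps required ≥ 5 V / 8.252 mV = 605.91.
Need 2^N ≥ 605.91; 2^9 = 512, 2^10 = 1024.
Minimum N = 10.

10 bits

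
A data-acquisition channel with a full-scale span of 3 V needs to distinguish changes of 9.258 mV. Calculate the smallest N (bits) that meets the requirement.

Number of steps required ≥ 3 V / 9.258 mV = 324.04.
Need 2^N ≥ 324.04; 2^8 = 256, 2^9 = 512.
Minimum N = 9.

9 bits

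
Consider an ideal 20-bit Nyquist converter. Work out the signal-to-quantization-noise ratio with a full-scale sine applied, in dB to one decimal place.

SNR ≈ 6.02·N + 1.76 dB = 6.02·20 + 1.76 = 122.16 dB.

122.2 dB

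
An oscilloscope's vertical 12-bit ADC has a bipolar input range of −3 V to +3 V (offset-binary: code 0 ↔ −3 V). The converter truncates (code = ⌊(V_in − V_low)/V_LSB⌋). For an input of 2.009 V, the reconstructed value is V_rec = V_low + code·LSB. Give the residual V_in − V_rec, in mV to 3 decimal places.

0.699 mV

LSB = 6/2^12 = 1.465 mV.
Scaled input = 3419.4773 LSBs, so code = 3419.
Code 3419 maps back to (−3) + 3419×0.00146484 V = 2.0083008 V.
V_in − V_rec = 0.000699219 V = 0.699 mV.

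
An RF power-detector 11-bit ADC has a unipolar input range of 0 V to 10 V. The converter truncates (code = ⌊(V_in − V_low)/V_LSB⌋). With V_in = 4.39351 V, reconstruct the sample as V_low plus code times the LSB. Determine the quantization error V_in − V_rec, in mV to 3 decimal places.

3.862 mV

One LSB is 10 V / 2048 = 4.883 mV.
(4.39351 − 0)/0.00488281 = 899.7908; ⌊·⌋ gives code 899.
V_rec = 0 + 899·0.00488281 = 4.3896484 V.
Error = 4.39351 − 4.3896484 = 0.00386156 V = 3.862 mV.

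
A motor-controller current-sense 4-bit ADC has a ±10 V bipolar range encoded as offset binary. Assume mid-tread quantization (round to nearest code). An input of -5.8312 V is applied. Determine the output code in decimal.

code 3

With 16 levels over 20 V, one step is 1.2500 V.
(-5.8312 − (−10)) / 1.25 = 3.335 LSBs.
round(3.335) = 3.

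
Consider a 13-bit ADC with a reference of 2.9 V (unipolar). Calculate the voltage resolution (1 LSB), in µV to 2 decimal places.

354.00 µV

Full-scale span = 2.9 V.
LSB = 2.9 / 2^13 = 2.9 / 8192 = 0.000354004 V = 354.00 µV.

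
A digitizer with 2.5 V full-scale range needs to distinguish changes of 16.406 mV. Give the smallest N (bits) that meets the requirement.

8 bits

Number of steps required ≥ 2.5 V / 16.406 mV = 152.38.
Need 2^N ≥ 152.38; 2^7 = 128, 2^8 = 256.
Minimum N = 8.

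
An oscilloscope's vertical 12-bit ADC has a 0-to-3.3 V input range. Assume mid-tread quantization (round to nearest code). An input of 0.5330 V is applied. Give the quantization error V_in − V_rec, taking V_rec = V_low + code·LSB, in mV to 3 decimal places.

-0.350 mV

Step size: 3.3 V ÷ 2^12 = 0.806 mV.
(0.5330 − 0)/0.000805664 = 661.5661; round gives code 662.
V_rec = 0 + 662·0.000805664 = 0.53334961 V.
Difference: -0.000349609 V → -0.350 mV.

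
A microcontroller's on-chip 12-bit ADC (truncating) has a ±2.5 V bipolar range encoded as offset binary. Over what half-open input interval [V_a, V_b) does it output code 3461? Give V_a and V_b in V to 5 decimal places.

LSB = 5/2^12 = 1.221 mV.
V_a = V_low + 3461·LSB = 1.72485 V; V_b = V_low + 3462·LSB = 1.72607 V.

[1.72485 V, 1.72607 V)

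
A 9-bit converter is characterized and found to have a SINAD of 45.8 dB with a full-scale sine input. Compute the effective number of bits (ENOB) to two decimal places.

ENOB = (SINAD − 1.76) / 6.02 = (45.8 − 1.76)/6.02 = 7.316.

7.32 bits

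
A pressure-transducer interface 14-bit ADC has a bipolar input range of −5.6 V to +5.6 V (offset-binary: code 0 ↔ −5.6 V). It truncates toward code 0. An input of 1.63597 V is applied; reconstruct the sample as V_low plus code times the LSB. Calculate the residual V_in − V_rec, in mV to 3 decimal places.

0.130 mV

LSB = 11.2/2^14 = 0.684 mV.
(V_in − V_low)/LSB = (1.63597 − (−5.6))/0.000683594 = 10585.1904 → code 10585 (floor).
Code 10585 maps back to (−5.6) + 10585×0.000683594 V = 1.6358398 V.
Error = 1.63597 − 1.6358398 = 0.000130156 V = 0.130 mV.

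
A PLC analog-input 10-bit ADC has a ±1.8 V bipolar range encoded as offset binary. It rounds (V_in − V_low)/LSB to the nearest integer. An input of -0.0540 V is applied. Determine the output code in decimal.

code 497

With 1024 levels over 3.6 V, one step is 3.516 mV.
(-0.0540 − (−1.8)) / 0.00351563 = 496.640 LSBs.
Round → code 497.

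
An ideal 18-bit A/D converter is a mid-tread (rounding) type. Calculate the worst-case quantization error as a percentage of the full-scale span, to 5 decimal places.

Rounding → worst-case error = ½ LSB = V_FS/2^19, so 100/524288 = 0.000190735 % of full scale.

0.00019 %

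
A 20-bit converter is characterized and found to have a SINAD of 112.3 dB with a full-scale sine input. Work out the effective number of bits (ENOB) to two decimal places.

18.36 bits

ENOB = (SINAD − 1.76) / 6.02 = (112.3 − 1.76)/6.02 = 18.362.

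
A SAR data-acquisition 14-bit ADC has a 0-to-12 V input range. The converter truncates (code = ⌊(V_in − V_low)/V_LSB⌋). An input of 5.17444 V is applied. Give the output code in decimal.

code 7064

LSB = 12 V / 16384 = 0.732 mV.
(V_in − V_low)/LSB = (5.17444 − 0) / 0.000732422 = 7064.835.
So the output code is 7064.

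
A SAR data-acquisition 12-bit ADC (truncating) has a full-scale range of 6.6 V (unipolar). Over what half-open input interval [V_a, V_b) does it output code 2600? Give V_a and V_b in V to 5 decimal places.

LSB = 6.6/2^12 = 1.611 mV.
V_a = V_low + 2600·LSB = 4.18945 V; V_b = V_low + 2601·LSB = 4.19106 V.

[4.18945 V, 4.19106 V)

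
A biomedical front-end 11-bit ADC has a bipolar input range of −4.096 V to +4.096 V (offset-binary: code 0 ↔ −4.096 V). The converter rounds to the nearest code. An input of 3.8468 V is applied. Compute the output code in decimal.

code 1986

With 2048 levels over 8.192 V, one step is 4.000 mV.
Input sits at 1985.700 steps above V_low.
Round → code 1986.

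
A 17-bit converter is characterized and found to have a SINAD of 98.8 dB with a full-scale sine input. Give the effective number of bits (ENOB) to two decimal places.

16.12 bits

ENOB = (SINAD − 1.76) / 6.02 = (98.8 − 1.76)/6.02 = 16.120.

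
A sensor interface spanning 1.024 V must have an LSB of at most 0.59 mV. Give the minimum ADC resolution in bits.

Number of steps required ≥ 1.024 V / 0.59 mV = 1735.59.
Need 2^N ≥ 1735.59; 2^10 = 1024, 2^11 = 2048.
Minimum N = 11.

11 bits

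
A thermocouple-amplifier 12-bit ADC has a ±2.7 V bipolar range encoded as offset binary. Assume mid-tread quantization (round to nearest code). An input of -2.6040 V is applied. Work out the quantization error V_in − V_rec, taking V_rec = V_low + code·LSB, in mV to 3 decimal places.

One LSB is 5.4 V / 4096 = 1.318 mV.
(V_in − V_low)/LSB = (-2.6040 − (−2.7))/0.00131836 = 72.8178 → code 73 (round).
Code 73 maps back to (−2.7) + 73×0.00131836 V = -2.6037598 V.
Error = -2.6040 − (−2.6037598) = -0.000240234 V = -0.240 mV.

-0.240 mV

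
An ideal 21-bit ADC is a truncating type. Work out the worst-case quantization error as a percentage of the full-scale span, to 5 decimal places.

0.00005 %

Truncating → worst-case error = 1 LSB = V_FS/2^21, so 100/2097152 = 4.76837e-05 % of full scale.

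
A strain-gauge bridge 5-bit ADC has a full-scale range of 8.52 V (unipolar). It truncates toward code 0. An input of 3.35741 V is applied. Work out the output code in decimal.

code 12

LSB = 8.52 V / 32 = 266.250 mV.
Input sits at 12.610 steps above V_low.
Floor → code 12.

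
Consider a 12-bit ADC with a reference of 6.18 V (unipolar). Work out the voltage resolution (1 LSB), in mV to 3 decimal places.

1.509 mV

Full-scale span = 6.18 V.
LSB = 6.18 / 2^12 = 6.18 / 4096 = 0.00150879 V = 1.509 mV.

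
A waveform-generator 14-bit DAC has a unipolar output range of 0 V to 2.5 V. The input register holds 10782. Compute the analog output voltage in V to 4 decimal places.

LSB = 2.5 V / 2^14 = 152.59 µV.
V_out = 0 + 10782 × 0.000152588 V = 1.6452 V.

1.6452 V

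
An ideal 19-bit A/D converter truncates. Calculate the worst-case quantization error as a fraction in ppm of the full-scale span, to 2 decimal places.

Truncating → worst-case error = 1 LSB = V_FS/2^19, so 1e+06/524288 = 1.90735 ppm of full scale.

1.91 ppm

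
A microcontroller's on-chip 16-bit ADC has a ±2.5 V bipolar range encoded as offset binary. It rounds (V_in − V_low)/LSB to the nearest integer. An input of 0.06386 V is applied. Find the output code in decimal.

code 33605

LSB = 5 V / 65536 = 76.29 µV.
(V_in − V_low)/LSB = (0.06386 − (−2.5)) / 7.62939e-05 = 33605.026.
Round → code 33605.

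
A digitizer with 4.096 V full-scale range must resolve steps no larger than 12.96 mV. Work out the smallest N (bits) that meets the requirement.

Number of steps required ≥ 4.096 V / 12.96 mV = 316.05.
Need 2^N ≥ 316.05; 2^8 = 256, 2^9 = 512.
Minimum N = 9.

9 bits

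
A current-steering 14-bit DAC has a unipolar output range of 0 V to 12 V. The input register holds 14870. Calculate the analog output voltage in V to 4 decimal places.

10.8911 V

LSB = 12 V / 2^14 = 0.732 mV.
V_out = 0 + 14870 × 0.000732422 V = 10.8911 V.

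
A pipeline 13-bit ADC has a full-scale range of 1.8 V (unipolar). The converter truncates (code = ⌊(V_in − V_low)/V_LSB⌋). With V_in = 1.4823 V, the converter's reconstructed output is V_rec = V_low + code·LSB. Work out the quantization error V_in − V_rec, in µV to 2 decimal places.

24.61 µV

Step size: 1.8 V ÷ 2^13 = 219.73 µV.
(V_in − V_low)/LSB = (1.4823 − 0)/0.000219727 = 6746.1120 → code 6746 (floor).
Code 6746 maps back to 0 + 6746×0.000219727 V = 1.4822754 V.
Error = 1.4823 − 1.4822754 = 2.46094e-05 V = 24.61 µV.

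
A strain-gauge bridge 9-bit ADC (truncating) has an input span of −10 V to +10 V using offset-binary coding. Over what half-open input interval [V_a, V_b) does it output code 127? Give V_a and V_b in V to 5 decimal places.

LSB = 20/2^9 = 39.062 mV.
V_a = V_low + 127·LSB = -5.03906 V; V_b = V_low + 128·LSB = -5 V.

[-5.03906 V, -5.00000 V)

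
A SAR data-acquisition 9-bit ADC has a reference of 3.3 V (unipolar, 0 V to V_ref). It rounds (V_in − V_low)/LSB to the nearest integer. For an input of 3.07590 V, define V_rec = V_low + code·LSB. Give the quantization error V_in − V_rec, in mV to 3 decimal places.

1.486 mV

LSB = 3.3/2^9 = 6.445 mV.
Scaled input = 477.2305 LSBs, so code = 477.
V_rec = 0 + 477·0.00644531 = 3.0744141 V.
V_in − V_rec = 0.00148594 V = 1.486 mV.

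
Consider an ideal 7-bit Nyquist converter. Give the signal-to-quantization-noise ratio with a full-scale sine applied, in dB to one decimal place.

SNR ≈ 6.02·N + 1.76 dB = 6.02·7 + 1.76 = 43.90 dB.

43.9 dB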